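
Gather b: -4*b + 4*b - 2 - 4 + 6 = 0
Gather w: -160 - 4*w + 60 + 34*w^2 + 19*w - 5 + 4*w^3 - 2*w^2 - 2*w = 4*w^3 + 32*w^2 + 13*w - 105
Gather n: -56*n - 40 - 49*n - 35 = -105*n - 75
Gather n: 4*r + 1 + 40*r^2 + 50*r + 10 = 40*r^2 + 54*r + 11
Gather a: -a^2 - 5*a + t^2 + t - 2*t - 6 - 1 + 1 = -a^2 - 5*a + t^2 - t - 6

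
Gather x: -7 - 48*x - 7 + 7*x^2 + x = 7*x^2 - 47*x - 14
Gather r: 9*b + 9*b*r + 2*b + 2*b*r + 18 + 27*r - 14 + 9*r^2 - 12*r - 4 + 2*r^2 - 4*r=11*b + 11*r^2 + r*(11*b + 11)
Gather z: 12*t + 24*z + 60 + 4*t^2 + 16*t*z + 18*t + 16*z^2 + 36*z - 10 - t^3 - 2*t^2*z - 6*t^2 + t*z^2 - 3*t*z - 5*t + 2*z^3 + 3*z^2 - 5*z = -t^3 - 2*t^2 + 25*t + 2*z^3 + z^2*(t + 19) + z*(-2*t^2 + 13*t + 55) + 50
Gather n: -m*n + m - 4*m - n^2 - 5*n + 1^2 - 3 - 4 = -3*m - n^2 + n*(-m - 5) - 6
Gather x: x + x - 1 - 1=2*x - 2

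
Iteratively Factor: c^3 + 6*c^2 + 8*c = (c)*(c^2 + 6*c + 8) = c*(c + 2)*(c + 4)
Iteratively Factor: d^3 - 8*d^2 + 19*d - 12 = (d - 4)*(d^2 - 4*d + 3) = (d - 4)*(d - 3)*(d - 1)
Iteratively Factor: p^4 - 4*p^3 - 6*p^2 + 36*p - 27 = (p - 3)*(p^3 - p^2 - 9*p + 9) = (p - 3)^2*(p^2 + 2*p - 3) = (p - 3)^2*(p - 1)*(p + 3)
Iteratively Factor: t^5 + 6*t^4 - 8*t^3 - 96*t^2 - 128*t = (t + 2)*(t^4 + 4*t^3 - 16*t^2 - 64*t) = (t + 2)*(t + 4)*(t^3 - 16*t) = (t - 4)*(t + 2)*(t + 4)*(t^2 + 4*t) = (t - 4)*(t + 2)*(t + 4)^2*(t)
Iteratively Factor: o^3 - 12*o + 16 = (o + 4)*(o^2 - 4*o + 4) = (o - 2)*(o + 4)*(o - 2)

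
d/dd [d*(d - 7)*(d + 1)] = 3*d^2 - 12*d - 7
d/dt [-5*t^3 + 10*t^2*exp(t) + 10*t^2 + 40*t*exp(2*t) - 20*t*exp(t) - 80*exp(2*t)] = 10*t^2*exp(t) - 15*t^2 + 80*t*exp(2*t) + 20*t - 120*exp(2*t) - 20*exp(t)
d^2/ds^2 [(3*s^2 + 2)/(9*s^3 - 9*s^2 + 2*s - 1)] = 2*(243*s^6 + 810*s^4 - 1053*s^3 + 513*s^2 - 54*s - 7)/(729*s^9 - 2187*s^8 + 2673*s^7 - 1944*s^6 + 1080*s^5 - 459*s^4 + 143*s^3 - 39*s^2 + 6*s - 1)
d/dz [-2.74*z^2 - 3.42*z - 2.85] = -5.48*z - 3.42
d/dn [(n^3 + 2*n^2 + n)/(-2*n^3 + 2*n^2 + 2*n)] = (3*n^2 + 4*n + 1)/(2*(n^4 - 2*n^3 - n^2 + 2*n + 1))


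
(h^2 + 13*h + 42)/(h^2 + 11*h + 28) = (h + 6)/(h + 4)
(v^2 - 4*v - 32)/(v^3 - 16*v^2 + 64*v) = (v + 4)/(v*(v - 8))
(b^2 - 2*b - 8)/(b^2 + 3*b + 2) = (b - 4)/(b + 1)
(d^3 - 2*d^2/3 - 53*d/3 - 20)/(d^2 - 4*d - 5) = (d^2 + 13*d/3 + 4)/(d + 1)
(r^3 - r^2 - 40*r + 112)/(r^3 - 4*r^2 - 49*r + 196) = (r - 4)/(r - 7)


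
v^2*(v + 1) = v^3 + v^2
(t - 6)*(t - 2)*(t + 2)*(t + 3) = t^4 - 3*t^3 - 22*t^2 + 12*t + 72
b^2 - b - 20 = (b - 5)*(b + 4)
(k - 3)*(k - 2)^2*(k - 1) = k^4 - 8*k^3 + 23*k^2 - 28*k + 12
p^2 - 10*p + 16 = (p - 8)*(p - 2)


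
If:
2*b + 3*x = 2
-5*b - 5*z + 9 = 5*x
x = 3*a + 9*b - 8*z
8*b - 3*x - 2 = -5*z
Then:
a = 61/15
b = -1/5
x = 4/5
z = 6/5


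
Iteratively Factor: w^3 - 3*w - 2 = (w + 1)*(w^2 - w - 2) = (w + 1)^2*(w - 2)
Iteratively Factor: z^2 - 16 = (z + 4)*(z - 4)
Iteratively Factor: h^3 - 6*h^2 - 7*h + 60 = (h - 4)*(h^2 - 2*h - 15) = (h - 5)*(h - 4)*(h + 3)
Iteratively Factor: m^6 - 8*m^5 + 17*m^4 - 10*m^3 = (m)*(m^5 - 8*m^4 + 17*m^3 - 10*m^2) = m^2*(m^4 - 8*m^3 + 17*m^2 - 10*m) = m^2*(m - 1)*(m^3 - 7*m^2 + 10*m) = m^3*(m - 1)*(m^2 - 7*m + 10) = m^3*(m - 5)*(m - 1)*(m - 2)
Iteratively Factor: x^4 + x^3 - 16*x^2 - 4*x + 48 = (x - 2)*(x^3 + 3*x^2 - 10*x - 24) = (x - 3)*(x - 2)*(x^2 + 6*x + 8) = (x - 3)*(x - 2)*(x + 2)*(x + 4)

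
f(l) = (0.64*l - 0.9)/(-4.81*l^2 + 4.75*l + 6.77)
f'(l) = (0.64*l - 0.9)*(9.62*l - 4.75)/(-4.81*l^2 + 4.75*l + 6.77)^2 + 0.64/(-4.81*l^2 + 4.75*l + 6.77) = (3.0784*l^2 - 8.658*l + 8.6078)/(23.1361*l^4 - 45.695*l^3 - 42.5649*l^2 + 64.315*l + 45.8329)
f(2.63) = -0.06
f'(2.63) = 0.04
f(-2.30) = 0.08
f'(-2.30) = 0.05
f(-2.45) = 0.07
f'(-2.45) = 0.04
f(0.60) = -0.07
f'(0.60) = 0.07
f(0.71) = -0.06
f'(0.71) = 0.07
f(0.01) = -0.13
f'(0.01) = 0.18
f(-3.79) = 0.04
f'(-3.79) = 0.01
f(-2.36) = 0.08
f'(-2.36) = 0.05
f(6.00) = -0.02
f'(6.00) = 0.00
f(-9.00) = 0.02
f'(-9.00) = 0.00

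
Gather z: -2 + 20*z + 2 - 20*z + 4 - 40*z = 4 - 40*z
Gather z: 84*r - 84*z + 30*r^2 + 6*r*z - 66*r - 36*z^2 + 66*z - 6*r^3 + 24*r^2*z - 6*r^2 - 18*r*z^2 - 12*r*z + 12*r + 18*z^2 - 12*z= -6*r^3 + 24*r^2 + 30*r + z^2*(-18*r - 18) + z*(24*r^2 - 6*r - 30)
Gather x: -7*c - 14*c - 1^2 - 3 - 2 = -21*c - 6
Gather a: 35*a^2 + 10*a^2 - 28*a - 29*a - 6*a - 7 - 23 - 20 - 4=45*a^2 - 63*a - 54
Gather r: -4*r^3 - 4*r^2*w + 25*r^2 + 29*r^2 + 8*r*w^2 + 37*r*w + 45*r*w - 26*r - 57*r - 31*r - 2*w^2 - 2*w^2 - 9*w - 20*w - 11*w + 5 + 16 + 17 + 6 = -4*r^3 + r^2*(54 - 4*w) + r*(8*w^2 + 82*w - 114) - 4*w^2 - 40*w + 44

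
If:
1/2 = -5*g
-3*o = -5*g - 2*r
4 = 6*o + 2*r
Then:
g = -1/10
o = 7/18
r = 5/6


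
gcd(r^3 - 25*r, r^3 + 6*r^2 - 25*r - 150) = r^2 - 25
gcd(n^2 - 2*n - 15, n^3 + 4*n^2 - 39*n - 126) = n + 3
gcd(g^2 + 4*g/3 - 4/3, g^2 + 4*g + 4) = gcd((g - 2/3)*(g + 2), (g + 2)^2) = g + 2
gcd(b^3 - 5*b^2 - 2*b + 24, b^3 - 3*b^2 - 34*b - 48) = b + 2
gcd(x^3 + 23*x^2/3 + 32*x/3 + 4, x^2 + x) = x + 1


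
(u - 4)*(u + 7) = u^2 + 3*u - 28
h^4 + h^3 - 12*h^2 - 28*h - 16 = (h - 4)*(h + 1)*(h + 2)^2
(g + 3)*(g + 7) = g^2 + 10*g + 21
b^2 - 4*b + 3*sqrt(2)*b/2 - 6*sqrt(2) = (b - 4)*(b + 3*sqrt(2)/2)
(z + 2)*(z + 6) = z^2 + 8*z + 12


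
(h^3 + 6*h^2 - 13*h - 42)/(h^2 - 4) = (h^2 + 4*h - 21)/(h - 2)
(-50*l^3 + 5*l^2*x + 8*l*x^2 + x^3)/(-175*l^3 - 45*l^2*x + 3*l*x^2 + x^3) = (-2*l + x)/(-7*l + x)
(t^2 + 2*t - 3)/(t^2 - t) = (t + 3)/t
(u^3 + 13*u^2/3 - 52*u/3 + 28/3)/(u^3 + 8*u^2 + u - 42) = (u - 2/3)/(u + 3)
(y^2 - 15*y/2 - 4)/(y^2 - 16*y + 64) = (y + 1/2)/(y - 8)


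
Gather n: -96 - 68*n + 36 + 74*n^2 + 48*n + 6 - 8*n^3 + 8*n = -8*n^3 + 74*n^2 - 12*n - 54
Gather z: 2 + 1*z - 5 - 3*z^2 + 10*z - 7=-3*z^2 + 11*z - 10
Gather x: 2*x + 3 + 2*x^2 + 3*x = 2*x^2 + 5*x + 3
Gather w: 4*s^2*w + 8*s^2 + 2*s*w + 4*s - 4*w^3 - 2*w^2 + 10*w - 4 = 8*s^2 + 4*s - 4*w^3 - 2*w^2 + w*(4*s^2 + 2*s + 10) - 4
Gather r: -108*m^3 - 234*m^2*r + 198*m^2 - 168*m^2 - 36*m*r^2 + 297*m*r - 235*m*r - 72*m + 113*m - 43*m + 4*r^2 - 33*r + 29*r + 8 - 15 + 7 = -108*m^3 + 30*m^2 - 2*m + r^2*(4 - 36*m) + r*(-234*m^2 + 62*m - 4)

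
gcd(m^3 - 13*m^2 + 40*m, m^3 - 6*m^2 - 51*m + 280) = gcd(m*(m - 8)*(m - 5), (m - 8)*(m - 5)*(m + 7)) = m^2 - 13*m + 40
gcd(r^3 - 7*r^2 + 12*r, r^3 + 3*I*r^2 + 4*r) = r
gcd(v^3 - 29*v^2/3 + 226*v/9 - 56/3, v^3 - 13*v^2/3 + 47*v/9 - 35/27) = v - 7/3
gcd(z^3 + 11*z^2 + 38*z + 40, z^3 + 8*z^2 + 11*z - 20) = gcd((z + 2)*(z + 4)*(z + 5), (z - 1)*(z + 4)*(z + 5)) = z^2 + 9*z + 20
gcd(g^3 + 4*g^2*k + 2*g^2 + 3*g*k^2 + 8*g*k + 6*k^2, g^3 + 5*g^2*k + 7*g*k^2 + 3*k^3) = g^2 + 4*g*k + 3*k^2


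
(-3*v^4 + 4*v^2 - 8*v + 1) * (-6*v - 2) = 18*v^5 + 6*v^4 - 24*v^3 + 40*v^2 + 10*v - 2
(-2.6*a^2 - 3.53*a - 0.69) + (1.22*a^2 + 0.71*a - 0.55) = -1.38*a^2 - 2.82*a - 1.24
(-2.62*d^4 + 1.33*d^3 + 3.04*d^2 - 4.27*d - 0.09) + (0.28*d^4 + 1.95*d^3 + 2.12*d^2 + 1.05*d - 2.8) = -2.34*d^4 + 3.28*d^3 + 5.16*d^2 - 3.22*d - 2.89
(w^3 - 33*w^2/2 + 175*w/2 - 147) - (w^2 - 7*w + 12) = w^3 - 35*w^2/2 + 189*w/2 - 159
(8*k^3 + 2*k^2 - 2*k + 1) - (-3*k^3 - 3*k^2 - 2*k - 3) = 11*k^3 + 5*k^2 + 4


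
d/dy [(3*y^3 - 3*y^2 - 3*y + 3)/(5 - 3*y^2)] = 3*(-3*y^4 + 12*y^2 - 4*y - 5)/(9*y^4 - 30*y^2 + 25)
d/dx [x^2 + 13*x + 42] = 2*x + 13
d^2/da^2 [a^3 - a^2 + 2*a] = 6*a - 2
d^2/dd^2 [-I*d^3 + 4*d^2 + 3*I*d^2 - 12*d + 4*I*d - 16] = -6*I*d + 8 + 6*I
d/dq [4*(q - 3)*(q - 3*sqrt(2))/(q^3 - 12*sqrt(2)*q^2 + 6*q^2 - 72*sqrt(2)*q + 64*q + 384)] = 4*(-(q - 3)*(q - 3*sqrt(2))*(3*q^2 - 24*sqrt(2)*q + 12*q - 72*sqrt(2) + 64) + (2*q - 3*sqrt(2) - 3)*(q^3 - 12*sqrt(2)*q^2 + 6*q^2 - 72*sqrt(2)*q + 64*q + 384))/(q^3 - 12*sqrt(2)*q^2 + 6*q^2 - 72*sqrt(2)*q + 64*q + 384)^2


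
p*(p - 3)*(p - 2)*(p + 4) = p^4 - p^3 - 14*p^2 + 24*p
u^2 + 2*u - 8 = (u - 2)*(u + 4)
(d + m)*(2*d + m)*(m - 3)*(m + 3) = 2*d^2*m^2 - 18*d^2 + 3*d*m^3 - 27*d*m + m^4 - 9*m^2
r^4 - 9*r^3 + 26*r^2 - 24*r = r*(r - 4)*(r - 3)*(r - 2)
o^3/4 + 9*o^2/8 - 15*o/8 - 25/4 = (o/4 + 1/2)*(o - 5/2)*(o + 5)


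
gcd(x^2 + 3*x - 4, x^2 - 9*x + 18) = 1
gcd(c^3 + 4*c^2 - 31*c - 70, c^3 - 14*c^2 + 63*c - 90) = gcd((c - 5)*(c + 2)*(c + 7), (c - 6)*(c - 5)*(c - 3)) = c - 5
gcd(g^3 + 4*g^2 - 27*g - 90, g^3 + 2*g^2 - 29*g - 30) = g^2 + g - 30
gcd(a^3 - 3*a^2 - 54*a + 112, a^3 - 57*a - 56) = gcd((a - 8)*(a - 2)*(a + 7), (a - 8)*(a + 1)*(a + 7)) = a^2 - a - 56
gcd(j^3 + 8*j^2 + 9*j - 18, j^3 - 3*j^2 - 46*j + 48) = j^2 + 5*j - 6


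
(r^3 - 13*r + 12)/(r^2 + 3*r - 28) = (r^3 - 13*r + 12)/(r^2 + 3*r - 28)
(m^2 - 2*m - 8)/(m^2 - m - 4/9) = 9*(-m^2 + 2*m + 8)/(-9*m^2 + 9*m + 4)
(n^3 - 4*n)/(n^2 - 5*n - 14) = n*(n - 2)/(n - 7)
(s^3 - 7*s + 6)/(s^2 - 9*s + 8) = (s^2 + s - 6)/(s - 8)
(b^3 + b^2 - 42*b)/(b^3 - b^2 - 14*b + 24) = b*(b^2 + b - 42)/(b^3 - b^2 - 14*b + 24)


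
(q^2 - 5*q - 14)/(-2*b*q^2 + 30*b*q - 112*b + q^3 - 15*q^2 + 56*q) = (q + 2)/(-2*b*q + 16*b + q^2 - 8*q)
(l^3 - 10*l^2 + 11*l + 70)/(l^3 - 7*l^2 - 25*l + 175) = (l + 2)/(l + 5)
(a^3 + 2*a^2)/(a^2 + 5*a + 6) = a^2/(a + 3)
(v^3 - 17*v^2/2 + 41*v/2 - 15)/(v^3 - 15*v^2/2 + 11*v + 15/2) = (2*v^2 - 7*v + 6)/(2*v^2 - 5*v - 3)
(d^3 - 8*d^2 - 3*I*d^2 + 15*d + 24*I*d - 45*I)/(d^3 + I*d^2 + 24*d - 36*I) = (d^2 - 8*d + 15)/(d^2 + 4*I*d + 12)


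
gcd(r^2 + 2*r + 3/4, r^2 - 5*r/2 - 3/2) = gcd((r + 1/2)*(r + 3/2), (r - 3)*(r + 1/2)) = r + 1/2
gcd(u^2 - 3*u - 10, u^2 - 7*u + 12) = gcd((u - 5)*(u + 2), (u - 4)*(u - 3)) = 1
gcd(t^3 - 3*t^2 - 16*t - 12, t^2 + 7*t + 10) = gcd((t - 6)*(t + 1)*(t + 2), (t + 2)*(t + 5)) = t + 2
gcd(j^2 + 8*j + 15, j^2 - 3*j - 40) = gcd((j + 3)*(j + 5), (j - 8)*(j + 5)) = j + 5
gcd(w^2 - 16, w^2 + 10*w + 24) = w + 4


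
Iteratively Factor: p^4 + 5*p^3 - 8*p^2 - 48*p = (p)*(p^3 + 5*p^2 - 8*p - 48) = p*(p + 4)*(p^2 + p - 12) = p*(p - 3)*(p + 4)*(p + 4)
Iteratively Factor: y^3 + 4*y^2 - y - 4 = (y - 1)*(y^2 + 5*y + 4) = (y - 1)*(y + 1)*(y + 4)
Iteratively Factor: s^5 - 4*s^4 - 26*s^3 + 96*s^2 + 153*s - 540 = (s - 5)*(s^4 + s^3 - 21*s^2 - 9*s + 108) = (s - 5)*(s + 4)*(s^3 - 3*s^2 - 9*s + 27) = (s - 5)*(s - 3)*(s + 4)*(s^2 - 9) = (s - 5)*(s - 3)*(s + 3)*(s + 4)*(s - 3)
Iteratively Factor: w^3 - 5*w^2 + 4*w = (w - 1)*(w^2 - 4*w) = w*(w - 1)*(w - 4)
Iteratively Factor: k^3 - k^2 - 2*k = (k + 1)*(k^2 - 2*k) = (k - 2)*(k + 1)*(k)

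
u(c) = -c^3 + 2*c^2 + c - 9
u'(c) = -3*c^2 + 4*c + 1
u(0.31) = -8.53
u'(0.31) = 1.95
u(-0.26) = -9.11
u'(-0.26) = -0.24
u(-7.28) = 475.55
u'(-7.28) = -187.12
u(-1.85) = 2.33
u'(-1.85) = -16.67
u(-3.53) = 56.38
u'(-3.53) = -50.50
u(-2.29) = 11.21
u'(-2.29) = -23.89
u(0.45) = -8.24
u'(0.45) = 2.19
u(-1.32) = -4.54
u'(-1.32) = -9.51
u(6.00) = -147.00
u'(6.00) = -83.00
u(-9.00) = 873.00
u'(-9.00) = -278.00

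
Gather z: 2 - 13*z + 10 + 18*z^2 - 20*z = 18*z^2 - 33*z + 12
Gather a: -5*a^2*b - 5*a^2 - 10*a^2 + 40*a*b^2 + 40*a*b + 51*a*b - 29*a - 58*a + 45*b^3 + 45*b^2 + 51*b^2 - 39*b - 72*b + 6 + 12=a^2*(-5*b - 15) + a*(40*b^2 + 91*b - 87) + 45*b^3 + 96*b^2 - 111*b + 18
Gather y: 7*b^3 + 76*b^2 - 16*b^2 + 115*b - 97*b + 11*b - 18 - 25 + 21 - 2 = 7*b^3 + 60*b^2 + 29*b - 24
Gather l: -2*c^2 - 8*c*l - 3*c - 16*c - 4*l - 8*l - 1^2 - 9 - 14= -2*c^2 - 19*c + l*(-8*c - 12) - 24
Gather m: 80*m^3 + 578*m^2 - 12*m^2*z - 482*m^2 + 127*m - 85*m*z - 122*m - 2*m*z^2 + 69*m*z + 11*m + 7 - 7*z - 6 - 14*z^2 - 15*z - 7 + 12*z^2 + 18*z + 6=80*m^3 + m^2*(96 - 12*z) + m*(-2*z^2 - 16*z + 16) - 2*z^2 - 4*z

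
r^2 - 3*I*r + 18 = (r - 6*I)*(r + 3*I)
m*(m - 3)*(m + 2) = m^3 - m^2 - 6*m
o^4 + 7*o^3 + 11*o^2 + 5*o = o*(o + 1)^2*(o + 5)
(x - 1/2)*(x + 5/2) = x^2 + 2*x - 5/4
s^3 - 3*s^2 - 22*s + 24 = (s - 6)*(s - 1)*(s + 4)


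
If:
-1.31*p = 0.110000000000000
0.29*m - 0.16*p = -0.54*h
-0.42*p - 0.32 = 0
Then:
No Solution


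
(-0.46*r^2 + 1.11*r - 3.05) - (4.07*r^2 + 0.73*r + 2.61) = -4.53*r^2 + 0.38*r - 5.66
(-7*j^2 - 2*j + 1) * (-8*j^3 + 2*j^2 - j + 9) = 56*j^5 + 2*j^4 - 5*j^3 - 59*j^2 - 19*j + 9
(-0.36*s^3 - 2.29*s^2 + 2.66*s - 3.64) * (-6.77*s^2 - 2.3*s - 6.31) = 2.4372*s^5 + 16.3313*s^4 - 10.4696*s^3 + 32.9747*s^2 - 8.4126*s + 22.9684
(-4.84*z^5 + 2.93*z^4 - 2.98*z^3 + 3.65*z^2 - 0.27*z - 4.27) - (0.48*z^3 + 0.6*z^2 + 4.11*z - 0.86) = -4.84*z^5 + 2.93*z^4 - 3.46*z^3 + 3.05*z^2 - 4.38*z - 3.41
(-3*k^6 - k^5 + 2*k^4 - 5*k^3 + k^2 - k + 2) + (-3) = -3*k^6 - k^5 + 2*k^4 - 5*k^3 + k^2 - k - 1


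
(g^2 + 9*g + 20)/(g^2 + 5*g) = (g + 4)/g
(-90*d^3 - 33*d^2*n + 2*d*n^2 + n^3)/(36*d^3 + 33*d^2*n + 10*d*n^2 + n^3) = (-30*d^2 - d*n + n^2)/(12*d^2 + 7*d*n + n^2)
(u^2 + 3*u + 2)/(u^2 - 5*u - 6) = (u + 2)/(u - 6)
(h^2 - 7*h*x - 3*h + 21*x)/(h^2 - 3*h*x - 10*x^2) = (-h^2 + 7*h*x + 3*h - 21*x)/(-h^2 + 3*h*x + 10*x^2)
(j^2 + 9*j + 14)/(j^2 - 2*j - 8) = (j + 7)/(j - 4)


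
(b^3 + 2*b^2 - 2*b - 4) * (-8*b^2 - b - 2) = -8*b^5 - 17*b^4 + 12*b^3 + 30*b^2 + 8*b + 8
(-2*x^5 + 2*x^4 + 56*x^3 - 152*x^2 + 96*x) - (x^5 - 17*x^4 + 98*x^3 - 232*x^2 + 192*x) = -3*x^5 + 19*x^4 - 42*x^3 + 80*x^2 - 96*x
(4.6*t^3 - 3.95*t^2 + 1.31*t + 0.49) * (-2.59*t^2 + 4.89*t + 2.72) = -11.914*t^5 + 32.7245*t^4 - 10.1964*t^3 - 5.6072*t^2 + 5.9593*t + 1.3328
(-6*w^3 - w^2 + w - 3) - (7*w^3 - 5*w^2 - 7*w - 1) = -13*w^3 + 4*w^2 + 8*w - 2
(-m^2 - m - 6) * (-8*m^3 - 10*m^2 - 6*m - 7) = 8*m^5 + 18*m^4 + 64*m^3 + 73*m^2 + 43*m + 42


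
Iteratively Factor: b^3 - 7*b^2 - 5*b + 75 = (b - 5)*(b^2 - 2*b - 15) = (b - 5)*(b + 3)*(b - 5)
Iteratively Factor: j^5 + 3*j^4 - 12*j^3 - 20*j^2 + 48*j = (j)*(j^4 + 3*j^3 - 12*j^2 - 20*j + 48) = j*(j - 2)*(j^3 + 5*j^2 - 2*j - 24) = j*(j - 2)^2*(j^2 + 7*j + 12) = j*(j - 2)^2*(j + 3)*(j + 4)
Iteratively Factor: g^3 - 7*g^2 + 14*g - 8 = (g - 1)*(g^2 - 6*g + 8) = (g - 2)*(g - 1)*(g - 4)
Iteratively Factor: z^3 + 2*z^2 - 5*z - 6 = (z + 3)*(z^2 - z - 2) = (z + 1)*(z + 3)*(z - 2)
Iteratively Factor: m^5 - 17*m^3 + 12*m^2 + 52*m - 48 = (m - 1)*(m^4 + m^3 - 16*m^2 - 4*m + 48) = (m - 3)*(m - 1)*(m^3 + 4*m^2 - 4*m - 16) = (m - 3)*(m - 1)*(m + 4)*(m^2 - 4) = (m - 3)*(m - 1)*(m + 2)*(m + 4)*(m - 2)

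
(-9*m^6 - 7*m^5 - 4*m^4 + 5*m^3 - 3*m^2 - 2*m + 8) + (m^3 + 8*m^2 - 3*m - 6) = -9*m^6 - 7*m^5 - 4*m^4 + 6*m^3 + 5*m^2 - 5*m + 2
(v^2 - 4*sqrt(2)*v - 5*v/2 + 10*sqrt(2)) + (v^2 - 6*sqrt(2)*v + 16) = 2*v^2 - 10*sqrt(2)*v - 5*v/2 + 10*sqrt(2) + 16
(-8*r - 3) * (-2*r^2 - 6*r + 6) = 16*r^3 + 54*r^2 - 30*r - 18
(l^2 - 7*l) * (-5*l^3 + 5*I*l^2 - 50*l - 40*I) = -5*l^5 + 35*l^4 + 5*I*l^4 - 50*l^3 - 35*I*l^3 + 350*l^2 - 40*I*l^2 + 280*I*l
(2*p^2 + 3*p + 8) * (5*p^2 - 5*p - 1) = 10*p^4 + 5*p^3 + 23*p^2 - 43*p - 8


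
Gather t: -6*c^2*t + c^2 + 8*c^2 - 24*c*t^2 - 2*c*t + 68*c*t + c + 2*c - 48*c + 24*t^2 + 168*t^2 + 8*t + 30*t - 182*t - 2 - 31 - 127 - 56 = 9*c^2 - 45*c + t^2*(192 - 24*c) + t*(-6*c^2 + 66*c - 144) - 216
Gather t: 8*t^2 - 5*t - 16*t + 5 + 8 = 8*t^2 - 21*t + 13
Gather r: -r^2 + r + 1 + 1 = -r^2 + r + 2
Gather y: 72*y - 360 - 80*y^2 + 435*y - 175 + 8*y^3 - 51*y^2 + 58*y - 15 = 8*y^3 - 131*y^2 + 565*y - 550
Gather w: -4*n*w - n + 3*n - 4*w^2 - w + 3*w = 2*n - 4*w^2 + w*(2 - 4*n)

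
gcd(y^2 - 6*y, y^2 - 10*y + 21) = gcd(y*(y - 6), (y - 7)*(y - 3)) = 1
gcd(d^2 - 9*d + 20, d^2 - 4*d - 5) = d - 5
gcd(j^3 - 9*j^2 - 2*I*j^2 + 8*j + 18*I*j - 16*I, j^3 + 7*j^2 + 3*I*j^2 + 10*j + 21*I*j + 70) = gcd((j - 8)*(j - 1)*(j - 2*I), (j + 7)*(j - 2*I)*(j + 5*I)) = j - 2*I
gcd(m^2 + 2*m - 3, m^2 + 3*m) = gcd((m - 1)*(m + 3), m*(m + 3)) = m + 3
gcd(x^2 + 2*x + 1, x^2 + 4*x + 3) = x + 1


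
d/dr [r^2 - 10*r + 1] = 2*r - 10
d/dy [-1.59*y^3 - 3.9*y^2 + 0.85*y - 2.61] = -4.77*y^2 - 7.8*y + 0.85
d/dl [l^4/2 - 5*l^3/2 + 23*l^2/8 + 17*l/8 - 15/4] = 2*l^3 - 15*l^2/2 + 23*l/4 + 17/8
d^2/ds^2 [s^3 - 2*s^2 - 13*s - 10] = 6*s - 4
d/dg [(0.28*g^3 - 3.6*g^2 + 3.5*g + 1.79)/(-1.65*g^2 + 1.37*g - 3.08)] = (-0.462*g^4 + 0.767200000000001*g^3 - 1.7442*g^2 + 28.083*g - 13.2323)/(2.7225*g^4 - 4.521*g^3 + 12.0409*g^2 - 8.4392*g + 9.4864)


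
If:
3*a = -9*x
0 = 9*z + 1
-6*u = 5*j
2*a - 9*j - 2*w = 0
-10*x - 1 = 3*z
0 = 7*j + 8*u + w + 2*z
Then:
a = 1/5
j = -2/375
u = 1/225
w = 28/125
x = -1/15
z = -1/9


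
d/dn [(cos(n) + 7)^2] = -2*(cos(n) + 7)*sin(n)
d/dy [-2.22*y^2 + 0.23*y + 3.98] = 0.23 - 4.44*y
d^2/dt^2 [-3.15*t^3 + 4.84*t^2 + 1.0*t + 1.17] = 9.68 - 18.9*t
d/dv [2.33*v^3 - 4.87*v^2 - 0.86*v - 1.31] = 6.99*v^2 - 9.74*v - 0.86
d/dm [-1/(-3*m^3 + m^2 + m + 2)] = (-9*m^2 + 2*m + 1)/(-3*m^3 + m^2 + m + 2)^2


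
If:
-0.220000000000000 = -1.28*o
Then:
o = 0.17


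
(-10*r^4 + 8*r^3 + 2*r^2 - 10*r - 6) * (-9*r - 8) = 90*r^5 + 8*r^4 - 82*r^3 + 74*r^2 + 134*r + 48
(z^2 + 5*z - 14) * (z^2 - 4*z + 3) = z^4 + z^3 - 31*z^2 + 71*z - 42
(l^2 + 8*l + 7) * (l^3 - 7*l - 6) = l^5 + 8*l^4 - 62*l^2 - 97*l - 42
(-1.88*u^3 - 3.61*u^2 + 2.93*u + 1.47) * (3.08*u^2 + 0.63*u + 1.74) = -5.7904*u^5 - 12.3032*u^4 + 3.4789*u^3 + 0.0921000000000001*u^2 + 6.0243*u + 2.5578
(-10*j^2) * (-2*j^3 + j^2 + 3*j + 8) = 20*j^5 - 10*j^4 - 30*j^3 - 80*j^2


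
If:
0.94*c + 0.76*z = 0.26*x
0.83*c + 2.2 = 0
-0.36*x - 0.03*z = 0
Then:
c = -2.65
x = -0.27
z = 3.19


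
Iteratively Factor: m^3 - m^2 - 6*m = (m + 2)*(m^2 - 3*m) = m*(m + 2)*(m - 3)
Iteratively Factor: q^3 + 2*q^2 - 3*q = (q + 3)*(q^2 - q) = (q - 1)*(q + 3)*(q)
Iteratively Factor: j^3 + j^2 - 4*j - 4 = (j + 2)*(j^2 - j - 2) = (j + 1)*(j + 2)*(j - 2)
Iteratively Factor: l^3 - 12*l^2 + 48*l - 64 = (l - 4)*(l^2 - 8*l + 16) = (l - 4)^2*(l - 4)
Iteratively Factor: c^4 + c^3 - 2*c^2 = (c + 2)*(c^3 - c^2) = (c - 1)*(c + 2)*(c^2) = c*(c - 1)*(c + 2)*(c)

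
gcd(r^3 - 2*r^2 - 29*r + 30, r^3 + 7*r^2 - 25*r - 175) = r + 5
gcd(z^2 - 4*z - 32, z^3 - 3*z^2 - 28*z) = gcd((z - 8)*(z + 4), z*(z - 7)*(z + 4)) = z + 4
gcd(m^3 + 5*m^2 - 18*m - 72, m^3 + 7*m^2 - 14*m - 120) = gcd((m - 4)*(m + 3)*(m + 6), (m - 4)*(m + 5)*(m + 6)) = m^2 + 2*m - 24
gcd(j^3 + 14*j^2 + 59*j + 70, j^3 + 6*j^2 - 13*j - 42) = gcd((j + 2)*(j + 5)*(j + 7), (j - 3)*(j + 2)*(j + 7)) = j^2 + 9*j + 14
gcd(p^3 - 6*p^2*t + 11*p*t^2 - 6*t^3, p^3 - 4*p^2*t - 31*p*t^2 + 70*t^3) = p - 2*t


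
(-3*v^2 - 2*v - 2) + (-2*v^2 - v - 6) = -5*v^2 - 3*v - 8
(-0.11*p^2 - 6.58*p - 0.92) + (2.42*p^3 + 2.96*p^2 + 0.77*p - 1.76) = 2.42*p^3 + 2.85*p^2 - 5.81*p - 2.68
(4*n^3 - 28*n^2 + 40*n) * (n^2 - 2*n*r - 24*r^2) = 4*n^5 - 8*n^4*r - 28*n^4 - 96*n^3*r^2 + 56*n^3*r + 40*n^3 + 672*n^2*r^2 - 80*n^2*r - 960*n*r^2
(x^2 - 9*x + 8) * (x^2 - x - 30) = x^4 - 10*x^3 - 13*x^2 + 262*x - 240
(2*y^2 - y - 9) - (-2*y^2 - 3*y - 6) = 4*y^2 + 2*y - 3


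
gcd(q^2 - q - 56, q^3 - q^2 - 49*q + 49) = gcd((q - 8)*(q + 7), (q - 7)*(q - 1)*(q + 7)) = q + 7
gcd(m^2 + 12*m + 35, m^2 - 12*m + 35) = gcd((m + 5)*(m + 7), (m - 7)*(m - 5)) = 1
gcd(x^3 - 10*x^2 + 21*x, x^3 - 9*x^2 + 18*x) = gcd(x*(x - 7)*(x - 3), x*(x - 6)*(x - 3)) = x^2 - 3*x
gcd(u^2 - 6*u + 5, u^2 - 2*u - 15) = u - 5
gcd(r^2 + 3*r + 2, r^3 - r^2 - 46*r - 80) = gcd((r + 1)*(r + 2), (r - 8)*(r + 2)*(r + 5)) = r + 2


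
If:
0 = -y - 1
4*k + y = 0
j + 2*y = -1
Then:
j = 1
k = 1/4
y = -1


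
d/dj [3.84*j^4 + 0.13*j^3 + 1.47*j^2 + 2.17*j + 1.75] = 15.36*j^3 + 0.39*j^2 + 2.94*j + 2.17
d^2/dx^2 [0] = 0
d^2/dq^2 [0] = 0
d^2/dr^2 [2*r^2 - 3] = 4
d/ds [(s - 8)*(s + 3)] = 2*s - 5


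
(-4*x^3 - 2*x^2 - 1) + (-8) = -4*x^3 - 2*x^2 - 9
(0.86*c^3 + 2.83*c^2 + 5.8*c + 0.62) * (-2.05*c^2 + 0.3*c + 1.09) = -1.763*c^5 - 5.5435*c^4 - 10.1036*c^3 + 3.5537*c^2 + 6.508*c + 0.6758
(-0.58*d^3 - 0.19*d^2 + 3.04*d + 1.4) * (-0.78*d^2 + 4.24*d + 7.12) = 0.4524*d^5 - 2.311*d^4 - 7.3064*d^3 + 10.4448*d^2 + 27.5808*d + 9.968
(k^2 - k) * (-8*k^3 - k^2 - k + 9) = -8*k^5 + 7*k^4 + 10*k^2 - 9*k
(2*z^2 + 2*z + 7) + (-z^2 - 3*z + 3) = z^2 - z + 10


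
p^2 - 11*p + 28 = (p - 7)*(p - 4)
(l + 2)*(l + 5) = l^2 + 7*l + 10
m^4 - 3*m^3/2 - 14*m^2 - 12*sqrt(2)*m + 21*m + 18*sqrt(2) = (m - 3/2)*(m - 3*sqrt(2))*(m + sqrt(2))*(m + 2*sqrt(2))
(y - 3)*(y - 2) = y^2 - 5*y + 6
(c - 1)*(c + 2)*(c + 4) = c^3 + 5*c^2 + 2*c - 8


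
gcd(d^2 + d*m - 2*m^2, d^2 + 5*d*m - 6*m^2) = d - m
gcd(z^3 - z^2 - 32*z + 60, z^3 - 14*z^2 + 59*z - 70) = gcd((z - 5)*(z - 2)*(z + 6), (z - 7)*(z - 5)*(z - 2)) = z^2 - 7*z + 10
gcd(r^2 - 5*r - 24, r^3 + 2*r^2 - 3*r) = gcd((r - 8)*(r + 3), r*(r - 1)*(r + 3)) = r + 3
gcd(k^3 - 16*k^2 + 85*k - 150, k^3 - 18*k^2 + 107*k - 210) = k^2 - 11*k + 30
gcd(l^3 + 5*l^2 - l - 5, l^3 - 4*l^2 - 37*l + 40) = l^2 + 4*l - 5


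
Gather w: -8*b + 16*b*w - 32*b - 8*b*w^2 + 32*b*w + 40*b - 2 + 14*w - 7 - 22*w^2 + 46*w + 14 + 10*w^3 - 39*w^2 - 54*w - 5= 10*w^3 + w^2*(-8*b - 61) + w*(48*b + 6)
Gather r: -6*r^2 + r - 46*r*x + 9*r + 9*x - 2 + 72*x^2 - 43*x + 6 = -6*r^2 + r*(10 - 46*x) + 72*x^2 - 34*x + 4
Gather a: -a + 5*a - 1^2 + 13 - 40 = 4*a - 28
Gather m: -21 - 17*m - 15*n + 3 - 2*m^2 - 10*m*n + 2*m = -2*m^2 + m*(-10*n - 15) - 15*n - 18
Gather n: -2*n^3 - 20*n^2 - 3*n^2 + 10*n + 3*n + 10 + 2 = -2*n^3 - 23*n^2 + 13*n + 12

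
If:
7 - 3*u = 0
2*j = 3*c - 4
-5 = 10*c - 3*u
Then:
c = 1/5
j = -17/10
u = 7/3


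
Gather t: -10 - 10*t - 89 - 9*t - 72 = -19*t - 171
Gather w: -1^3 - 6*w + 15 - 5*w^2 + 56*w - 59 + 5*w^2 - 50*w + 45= 0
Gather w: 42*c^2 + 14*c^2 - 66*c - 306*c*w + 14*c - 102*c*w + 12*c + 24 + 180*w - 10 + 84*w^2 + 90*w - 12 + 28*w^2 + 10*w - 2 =56*c^2 - 40*c + 112*w^2 + w*(280 - 408*c)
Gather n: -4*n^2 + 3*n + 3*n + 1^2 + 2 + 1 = -4*n^2 + 6*n + 4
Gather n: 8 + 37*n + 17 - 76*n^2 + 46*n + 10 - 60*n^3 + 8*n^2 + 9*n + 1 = -60*n^3 - 68*n^2 + 92*n + 36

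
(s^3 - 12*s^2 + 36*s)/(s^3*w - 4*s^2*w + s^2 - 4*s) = (s^2 - 12*s + 36)/(s^2*w - 4*s*w + s - 4)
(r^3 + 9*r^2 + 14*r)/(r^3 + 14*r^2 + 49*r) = (r + 2)/(r + 7)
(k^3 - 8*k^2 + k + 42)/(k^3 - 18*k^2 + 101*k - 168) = (k + 2)/(k - 8)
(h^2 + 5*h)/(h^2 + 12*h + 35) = h/(h + 7)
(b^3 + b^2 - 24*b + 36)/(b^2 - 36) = (b^2 - 5*b + 6)/(b - 6)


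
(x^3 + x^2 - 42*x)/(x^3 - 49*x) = (x - 6)/(x - 7)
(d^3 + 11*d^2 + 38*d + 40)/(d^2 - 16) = (d^2 + 7*d + 10)/(d - 4)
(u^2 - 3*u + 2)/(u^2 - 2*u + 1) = (u - 2)/(u - 1)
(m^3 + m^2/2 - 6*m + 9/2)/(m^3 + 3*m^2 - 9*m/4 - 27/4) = 2*(m - 1)/(2*m + 3)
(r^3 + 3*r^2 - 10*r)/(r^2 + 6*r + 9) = r*(r^2 + 3*r - 10)/(r^2 + 6*r + 9)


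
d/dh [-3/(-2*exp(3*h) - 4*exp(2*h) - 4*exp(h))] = 3*(-3*exp(2*h) - 4*exp(h) - 2)*exp(-h)/(2*(exp(2*h) + 2*exp(h) + 2)^2)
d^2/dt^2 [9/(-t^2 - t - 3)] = 18*(t^2 + t - (2*t + 1)^2 + 3)/(t^2 + t + 3)^3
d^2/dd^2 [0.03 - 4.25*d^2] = -8.50000000000000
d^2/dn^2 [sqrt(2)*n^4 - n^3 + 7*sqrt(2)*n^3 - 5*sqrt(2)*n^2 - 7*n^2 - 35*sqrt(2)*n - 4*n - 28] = 12*sqrt(2)*n^2 - 6*n + 42*sqrt(2)*n - 10*sqrt(2) - 14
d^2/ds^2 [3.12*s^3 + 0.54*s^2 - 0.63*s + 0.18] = 18.72*s + 1.08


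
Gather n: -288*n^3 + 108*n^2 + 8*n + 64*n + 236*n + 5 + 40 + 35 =-288*n^3 + 108*n^2 + 308*n + 80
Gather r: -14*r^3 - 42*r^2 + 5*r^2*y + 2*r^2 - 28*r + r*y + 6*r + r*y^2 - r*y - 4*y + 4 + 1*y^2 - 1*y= -14*r^3 + r^2*(5*y - 40) + r*(y^2 - 22) + y^2 - 5*y + 4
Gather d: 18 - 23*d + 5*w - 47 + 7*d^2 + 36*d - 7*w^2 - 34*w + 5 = 7*d^2 + 13*d - 7*w^2 - 29*w - 24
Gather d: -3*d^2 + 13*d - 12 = -3*d^2 + 13*d - 12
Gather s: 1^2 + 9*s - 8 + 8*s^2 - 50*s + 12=8*s^2 - 41*s + 5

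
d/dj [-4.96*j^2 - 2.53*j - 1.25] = -9.92*j - 2.53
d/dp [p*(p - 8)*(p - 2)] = 3*p^2 - 20*p + 16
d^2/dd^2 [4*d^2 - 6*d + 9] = 8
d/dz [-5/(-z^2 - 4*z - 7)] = 10*(-z - 2)/(z^2 + 4*z + 7)^2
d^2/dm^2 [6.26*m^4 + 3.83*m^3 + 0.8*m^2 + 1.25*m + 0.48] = 75.12*m^2 + 22.98*m + 1.6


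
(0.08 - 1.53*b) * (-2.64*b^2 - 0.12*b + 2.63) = 4.0392*b^3 - 0.0276*b^2 - 4.0335*b + 0.2104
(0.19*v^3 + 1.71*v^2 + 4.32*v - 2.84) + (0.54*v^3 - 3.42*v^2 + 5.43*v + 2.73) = 0.73*v^3 - 1.71*v^2 + 9.75*v - 0.11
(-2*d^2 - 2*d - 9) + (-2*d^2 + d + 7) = -4*d^2 - d - 2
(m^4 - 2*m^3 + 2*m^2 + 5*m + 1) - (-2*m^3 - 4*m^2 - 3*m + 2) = m^4 + 6*m^2 + 8*m - 1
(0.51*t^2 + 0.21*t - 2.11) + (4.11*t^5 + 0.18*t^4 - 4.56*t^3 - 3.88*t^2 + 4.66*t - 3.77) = 4.11*t^5 + 0.18*t^4 - 4.56*t^3 - 3.37*t^2 + 4.87*t - 5.88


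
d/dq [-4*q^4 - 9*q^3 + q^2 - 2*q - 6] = -16*q^3 - 27*q^2 + 2*q - 2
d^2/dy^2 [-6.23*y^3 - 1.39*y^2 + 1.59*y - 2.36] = -37.38*y - 2.78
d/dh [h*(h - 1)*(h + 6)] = 3*h^2 + 10*h - 6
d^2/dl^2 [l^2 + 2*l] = 2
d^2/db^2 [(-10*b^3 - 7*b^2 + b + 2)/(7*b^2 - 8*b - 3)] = 2*(-1193*b^3 - 867*b^2 - 543*b + 83)/(343*b^6 - 1176*b^5 + 903*b^4 + 496*b^3 - 387*b^2 - 216*b - 27)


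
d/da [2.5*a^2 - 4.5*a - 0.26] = 5.0*a - 4.5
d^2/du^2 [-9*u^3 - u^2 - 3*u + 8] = -54*u - 2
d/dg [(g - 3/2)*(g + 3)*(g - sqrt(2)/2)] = 3*g^2 - sqrt(2)*g + 3*g - 9/2 - 3*sqrt(2)/4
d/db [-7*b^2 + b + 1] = 1 - 14*b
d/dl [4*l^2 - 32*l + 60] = 8*l - 32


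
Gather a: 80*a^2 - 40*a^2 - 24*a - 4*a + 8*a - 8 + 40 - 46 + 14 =40*a^2 - 20*a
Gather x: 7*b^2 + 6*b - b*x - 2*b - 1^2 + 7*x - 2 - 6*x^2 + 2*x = 7*b^2 + 4*b - 6*x^2 + x*(9 - b) - 3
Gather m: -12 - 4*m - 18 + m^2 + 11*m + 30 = m^2 + 7*m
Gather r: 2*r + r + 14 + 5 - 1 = 3*r + 18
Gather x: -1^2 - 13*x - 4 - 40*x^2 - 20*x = -40*x^2 - 33*x - 5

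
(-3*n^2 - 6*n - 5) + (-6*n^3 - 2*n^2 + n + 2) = -6*n^3 - 5*n^2 - 5*n - 3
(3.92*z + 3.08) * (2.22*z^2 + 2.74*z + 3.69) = 8.7024*z^3 + 17.5784*z^2 + 22.904*z + 11.3652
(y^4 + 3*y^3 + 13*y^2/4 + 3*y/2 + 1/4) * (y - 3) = y^5 - 23*y^3/4 - 33*y^2/4 - 17*y/4 - 3/4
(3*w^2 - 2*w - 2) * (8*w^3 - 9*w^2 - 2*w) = 24*w^5 - 43*w^4 - 4*w^3 + 22*w^2 + 4*w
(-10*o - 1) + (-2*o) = -12*o - 1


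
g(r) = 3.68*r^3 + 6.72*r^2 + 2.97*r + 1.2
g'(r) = 11.04*r^2 + 13.44*r + 2.97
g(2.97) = 165.71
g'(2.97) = 140.27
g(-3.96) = -133.71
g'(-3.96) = 122.87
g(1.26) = 22.97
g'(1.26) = 37.43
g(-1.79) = -3.69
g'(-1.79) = 14.29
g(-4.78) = -261.37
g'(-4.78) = 190.97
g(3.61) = 272.63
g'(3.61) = 195.36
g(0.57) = 5.76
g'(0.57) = 14.22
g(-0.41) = 0.86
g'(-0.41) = -0.68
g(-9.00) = -2163.93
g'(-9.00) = 776.25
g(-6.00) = -569.58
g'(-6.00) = 319.77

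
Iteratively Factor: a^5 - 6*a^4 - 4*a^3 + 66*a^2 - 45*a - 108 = (a - 3)*(a^4 - 3*a^3 - 13*a^2 + 27*a + 36) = (a - 3)^2*(a^3 - 13*a - 12) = (a - 3)^2*(a + 1)*(a^2 - a - 12) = (a - 4)*(a - 3)^2*(a + 1)*(a + 3)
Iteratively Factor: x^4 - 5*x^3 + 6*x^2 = (x - 2)*(x^3 - 3*x^2) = x*(x - 2)*(x^2 - 3*x) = x*(x - 3)*(x - 2)*(x)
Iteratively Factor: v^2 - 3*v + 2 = (v - 2)*(v - 1)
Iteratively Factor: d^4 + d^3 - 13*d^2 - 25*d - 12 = (d + 1)*(d^3 - 13*d - 12) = (d + 1)*(d + 3)*(d^2 - 3*d - 4) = (d - 4)*(d + 1)*(d + 3)*(d + 1)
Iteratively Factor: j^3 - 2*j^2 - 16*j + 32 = (j - 4)*(j^2 + 2*j - 8) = (j - 4)*(j + 4)*(j - 2)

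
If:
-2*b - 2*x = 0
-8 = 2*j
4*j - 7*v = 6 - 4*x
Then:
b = -x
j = -4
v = 4*x/7 - 22/7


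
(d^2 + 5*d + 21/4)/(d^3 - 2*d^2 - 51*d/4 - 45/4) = (2*d + 7)/(2*d^2 - 7*d - 15)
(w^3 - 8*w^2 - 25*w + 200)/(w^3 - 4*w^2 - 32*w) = (w^2 - 25)/(w*(w + 4))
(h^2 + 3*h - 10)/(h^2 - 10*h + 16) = (h + 5)/(h - 8)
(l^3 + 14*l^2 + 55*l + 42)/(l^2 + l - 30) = (l^2 + 8*l + 7)/(l - 5)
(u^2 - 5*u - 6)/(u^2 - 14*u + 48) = (u + 1)/(u - 8)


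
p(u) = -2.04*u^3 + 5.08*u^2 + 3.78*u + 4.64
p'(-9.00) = -583.38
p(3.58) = -10.32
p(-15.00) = 7975.94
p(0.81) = 9.95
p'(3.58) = -38.28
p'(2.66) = -12.50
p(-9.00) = 1869.26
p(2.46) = 14.31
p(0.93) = 10.91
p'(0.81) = 7.99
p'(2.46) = -8.26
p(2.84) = 9.62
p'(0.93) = 7.94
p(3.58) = -10.32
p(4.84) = -89.36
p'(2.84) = -16.73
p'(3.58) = -38.28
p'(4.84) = -90.41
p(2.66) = 12.24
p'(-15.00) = -1525.62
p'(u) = -6.12*u^2 + 10.16*u + 3.78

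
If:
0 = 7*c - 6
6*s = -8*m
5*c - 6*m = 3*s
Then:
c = 6/7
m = 15/7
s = -20/7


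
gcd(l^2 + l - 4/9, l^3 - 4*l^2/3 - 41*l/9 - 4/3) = l + 4/3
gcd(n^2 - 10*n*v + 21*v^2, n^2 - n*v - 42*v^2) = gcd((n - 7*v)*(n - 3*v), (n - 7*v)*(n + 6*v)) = -n + 7*v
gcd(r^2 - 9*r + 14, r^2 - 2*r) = r - 2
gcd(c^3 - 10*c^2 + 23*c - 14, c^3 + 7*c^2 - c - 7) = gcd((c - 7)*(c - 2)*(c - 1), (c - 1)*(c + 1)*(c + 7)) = c - 1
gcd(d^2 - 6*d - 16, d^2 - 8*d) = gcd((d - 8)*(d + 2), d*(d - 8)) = d - 8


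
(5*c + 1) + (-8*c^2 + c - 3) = -8*c^2 + 6*c - 2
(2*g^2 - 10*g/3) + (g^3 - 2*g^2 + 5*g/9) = g^3 - 25*g/9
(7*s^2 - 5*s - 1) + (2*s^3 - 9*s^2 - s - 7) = 2*s^3 - 2*s^2 - 6*s - 8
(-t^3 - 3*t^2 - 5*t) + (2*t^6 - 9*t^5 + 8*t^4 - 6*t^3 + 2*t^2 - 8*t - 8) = 2*t^6 - 9*t^5 + 8*t^4 - 7*t^3 - t^2 - 13*t - 8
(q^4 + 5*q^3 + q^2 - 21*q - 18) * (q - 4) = q^5 + q^4 - 19*q^3 - 25*q^2 + 66*q + 72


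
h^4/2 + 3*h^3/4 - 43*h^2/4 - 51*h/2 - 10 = (h/2 + 1)*(h - 5)*(h + 1/2)*(h + 4)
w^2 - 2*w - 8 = (w - 4)*(w + 2)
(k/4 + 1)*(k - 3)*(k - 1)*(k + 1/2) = k^4/4 + k^3/8 - 13*k^2/4 + 11*k/8 + 3/2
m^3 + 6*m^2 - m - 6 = (m - 1)*(m + 1)*(m + 6)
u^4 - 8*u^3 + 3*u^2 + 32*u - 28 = (u - 7)*(u - 2)*(u - 1)*(u + 2)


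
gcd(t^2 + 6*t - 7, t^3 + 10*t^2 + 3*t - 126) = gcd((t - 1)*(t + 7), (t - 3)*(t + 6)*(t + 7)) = t + 7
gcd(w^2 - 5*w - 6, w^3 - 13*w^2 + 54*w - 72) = w - 6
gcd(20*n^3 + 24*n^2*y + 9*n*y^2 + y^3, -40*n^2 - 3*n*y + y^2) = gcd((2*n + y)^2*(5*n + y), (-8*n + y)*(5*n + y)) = 5*n + y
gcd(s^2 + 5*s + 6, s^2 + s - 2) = s + 2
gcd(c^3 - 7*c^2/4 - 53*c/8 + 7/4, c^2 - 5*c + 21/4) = c - 7/2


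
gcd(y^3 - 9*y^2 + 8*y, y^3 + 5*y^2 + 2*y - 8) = y - 1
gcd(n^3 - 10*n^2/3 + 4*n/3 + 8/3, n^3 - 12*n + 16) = n^2 - 4*n + 4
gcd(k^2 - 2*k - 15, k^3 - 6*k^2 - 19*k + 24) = k + 3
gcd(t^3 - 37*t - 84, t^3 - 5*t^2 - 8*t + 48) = t + 3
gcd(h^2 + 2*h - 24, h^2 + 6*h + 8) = 1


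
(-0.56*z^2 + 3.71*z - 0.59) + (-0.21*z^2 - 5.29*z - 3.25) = -0.77*z^2 - 1.58*z - 3.84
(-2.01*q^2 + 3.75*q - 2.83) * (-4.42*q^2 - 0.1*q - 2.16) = 8.8842*q^4 - 16.374*q^3 + 16.4752*q^2 - 7.817*q + 6.1128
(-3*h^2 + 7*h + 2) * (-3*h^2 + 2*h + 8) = 9*h^4 - 27*h^3 - 16*h^2 + 60*h + 16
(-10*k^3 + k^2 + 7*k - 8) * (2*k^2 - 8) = -20*k^5 + 2*k^4 + 94*k^3 - 24*k^2 - 56*k + 64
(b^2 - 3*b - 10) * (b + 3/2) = b^3 - 3*b^2/2 - 29*b/2 - 15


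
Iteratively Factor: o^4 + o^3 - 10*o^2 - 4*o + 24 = (o + 3)*(o^3 - 2*o^2 - 4*o + 8) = (o + 2)*(o + 3)*(o^2 - 4*o + 4) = (o - 2)*(o + 2)*(o + 3)*(o - 2)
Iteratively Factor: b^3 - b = (b)*(b^2 - 1) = b*(b - 1)*(b + 1)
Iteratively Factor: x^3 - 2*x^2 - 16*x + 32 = (x - 4)*(x^2 + 2*x - 8) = (x - 4)*(x + 4)*(x - 2)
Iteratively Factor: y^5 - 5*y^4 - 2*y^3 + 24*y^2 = (y - 3)*(y^4 - 2*y^3 - 8*y^2) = (y - 3)*(y + 2)*(y^3 - 4*y^2) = (y - 4)*(y - 3)*(y + 2)*(y^2) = y*(y - 4)*(y - 3)*(y + 2)*(y)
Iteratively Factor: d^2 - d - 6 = (d + 2)*(d - 3)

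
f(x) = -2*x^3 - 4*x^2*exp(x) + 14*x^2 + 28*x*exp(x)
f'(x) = -4*x^2*exp(x) - 6*x^2 + 20*x*exp(x) + 28*x + 28*exp(x)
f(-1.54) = 29.23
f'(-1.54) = -59.98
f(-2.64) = 127.11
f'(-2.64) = -119.50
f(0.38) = 16.63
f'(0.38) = 60.99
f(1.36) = 140.40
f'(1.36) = 213.23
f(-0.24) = -4.63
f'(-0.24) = 11.00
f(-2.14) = 74.51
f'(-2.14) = -91.29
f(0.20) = 7.19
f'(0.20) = 44.25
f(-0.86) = 0.18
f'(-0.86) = -25.20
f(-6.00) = 935.23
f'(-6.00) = -384.58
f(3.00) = 1036.11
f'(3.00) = 1074.45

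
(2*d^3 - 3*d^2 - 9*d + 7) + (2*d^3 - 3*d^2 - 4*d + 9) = 4*d^3 - 6*d^2 - 13*d + 16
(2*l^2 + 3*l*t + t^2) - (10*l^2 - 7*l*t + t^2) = -8*l^2 + 10*l*t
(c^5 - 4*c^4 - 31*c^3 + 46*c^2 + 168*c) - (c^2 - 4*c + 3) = c^5 - 4*c^4 - 31*c^3 + 45*c^2 + 172*c - 3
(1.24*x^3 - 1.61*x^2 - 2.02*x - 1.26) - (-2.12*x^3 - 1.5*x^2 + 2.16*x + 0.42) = 3.36*x^3 - 0.11*x^2 - 4.18*x - 1.68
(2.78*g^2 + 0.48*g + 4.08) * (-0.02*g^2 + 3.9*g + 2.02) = -0.0556*g^4 + 10.8324*g^3 + 7.406*g^2 + 16.8816*g + 8.2416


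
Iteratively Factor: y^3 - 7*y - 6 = (y - 3)*(y^2 + 3*y + 2) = (y - 3)*(y + 1)*(y + 2)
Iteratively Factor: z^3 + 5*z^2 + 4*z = (z + 4)*(z^2 + z) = (z + 1)*(z + 4)*(z)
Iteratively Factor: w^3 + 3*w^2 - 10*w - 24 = (w + 2)*(w^2 + w - 12) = (w - 3)*(w + 2)*(w + 4)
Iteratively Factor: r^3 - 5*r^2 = (r)*(r^2 - 5*r) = r^2*(r - 5)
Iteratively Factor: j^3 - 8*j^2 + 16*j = (j - 4)*(j^2 - 4*j) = j*(j - 4)*(j - 4)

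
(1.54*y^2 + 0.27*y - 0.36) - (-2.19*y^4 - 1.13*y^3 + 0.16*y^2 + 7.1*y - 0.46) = 2.19*y^4 + 1.13*y^3 + 1.38*y^2 - 6.83*y + 0.1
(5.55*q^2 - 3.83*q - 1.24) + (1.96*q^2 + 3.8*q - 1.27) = 7.51*q^2 - 0.0300000000000002*q - 2.51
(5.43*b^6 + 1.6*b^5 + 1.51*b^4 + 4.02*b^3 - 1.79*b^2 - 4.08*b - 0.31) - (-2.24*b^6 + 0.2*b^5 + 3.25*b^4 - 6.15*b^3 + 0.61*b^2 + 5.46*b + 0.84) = 7.67*b^6 + 1.4*b^5 - 1.74*b^4 + 10.17*b^3 - 2.4*b^2 - 9.54*b - 1.15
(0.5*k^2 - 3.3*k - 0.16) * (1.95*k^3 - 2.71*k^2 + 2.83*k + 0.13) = 0.975*k^5 - 7.79*k^4 + 10.046*k^3 - 8.8404*k^2 - 0.8818*k - 0.0208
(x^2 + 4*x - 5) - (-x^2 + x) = 2*x^2 + 3*x - 5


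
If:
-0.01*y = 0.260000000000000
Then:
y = -26.00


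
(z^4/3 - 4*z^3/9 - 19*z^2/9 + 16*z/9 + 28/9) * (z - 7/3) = z^5/3 - 11*z^4/9 - 29*z^3/27 + 181*z^2/27 - 28*z/27 - 196/27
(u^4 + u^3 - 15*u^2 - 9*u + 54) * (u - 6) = u^5 - 5*u^4 - 21*u^3 + 81*u^2 + 108*u - 324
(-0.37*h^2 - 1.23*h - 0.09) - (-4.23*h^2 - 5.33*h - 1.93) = 3.86*h^2 + 4.1*h + 1.84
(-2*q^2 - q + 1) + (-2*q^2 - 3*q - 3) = -4*q^2 - 4*q - 2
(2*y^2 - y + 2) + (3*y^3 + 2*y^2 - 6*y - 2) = 3*y^3 + 4*y^2 - 7*y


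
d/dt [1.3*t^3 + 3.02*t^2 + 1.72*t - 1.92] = 3.9*t^2 + 6.04*t + 1.72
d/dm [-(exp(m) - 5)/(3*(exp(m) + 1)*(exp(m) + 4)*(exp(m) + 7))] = (2*exp(3*m) - 3*exp(2*m) - 120*exp(m) - 223)*exp(m)/(3*(exp(6*m) + 24*exp(5*m) + 222*exp(4*m) + 992*exp(3*m) + 2193*exp(2*m) + 2184*exp(m) + 784))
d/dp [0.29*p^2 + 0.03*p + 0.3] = 0.58*p + 0.03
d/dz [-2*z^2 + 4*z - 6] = 4 - 4*z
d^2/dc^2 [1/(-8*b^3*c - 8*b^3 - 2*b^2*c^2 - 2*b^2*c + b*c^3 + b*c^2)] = 2*((2*b - 3*c - 1)*(8*b^2*c + 8*b^2 + 2*b*c^2 + 2*b*c - c^3 - c^2) - (8*b^2 + 4*b*c + 2*b - 3*c^2 - 2*c)^2)/(b*(8*b^2*c + 8*b^2 + 2*b*c^2 + 2*b*c - c^3 - c^2)^3)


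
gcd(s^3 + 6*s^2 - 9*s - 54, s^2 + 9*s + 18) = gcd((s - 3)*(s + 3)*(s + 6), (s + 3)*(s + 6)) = s^2 + 9*s + 18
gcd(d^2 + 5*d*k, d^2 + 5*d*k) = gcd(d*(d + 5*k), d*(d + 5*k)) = d^2 + 5*d*k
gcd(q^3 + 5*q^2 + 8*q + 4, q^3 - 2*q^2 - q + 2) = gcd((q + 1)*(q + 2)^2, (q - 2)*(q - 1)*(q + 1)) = q + 1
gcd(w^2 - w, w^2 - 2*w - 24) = 1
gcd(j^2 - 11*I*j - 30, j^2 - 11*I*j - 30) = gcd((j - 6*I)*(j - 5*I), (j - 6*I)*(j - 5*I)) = j^2 - 11*I*j - 30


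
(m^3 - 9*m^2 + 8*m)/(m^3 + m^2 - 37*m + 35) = m*(m - 8)/(m^2 + 2*m - 35)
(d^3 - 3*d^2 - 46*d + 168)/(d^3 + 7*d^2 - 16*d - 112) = (d - 6)/(d + 4)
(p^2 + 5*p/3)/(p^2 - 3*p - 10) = p*(3*p + 5)/(3*(p^2 - 3*p - 10))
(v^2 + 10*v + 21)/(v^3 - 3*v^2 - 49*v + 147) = (v + 3)/(v^2 - 10*v + 21)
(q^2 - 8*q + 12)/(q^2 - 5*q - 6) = (q - 2)/(q + 1)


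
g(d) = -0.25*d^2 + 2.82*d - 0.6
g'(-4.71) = 5.18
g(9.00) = 4.53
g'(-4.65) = 5.14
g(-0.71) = -2.73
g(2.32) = 4.60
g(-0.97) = -3.57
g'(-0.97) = 3.30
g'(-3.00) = 4.32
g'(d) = 2.82 - 0.5*d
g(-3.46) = -13.35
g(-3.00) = -11.31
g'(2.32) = 1.66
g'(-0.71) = 3.18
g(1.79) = 3.65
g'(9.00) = -1.68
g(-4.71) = -19.43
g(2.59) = 5.03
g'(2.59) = 1.52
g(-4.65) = -19.12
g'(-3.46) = 4.55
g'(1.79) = 1.92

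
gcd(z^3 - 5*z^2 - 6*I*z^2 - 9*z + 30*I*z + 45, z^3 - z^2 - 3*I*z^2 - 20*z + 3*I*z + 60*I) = z^2 + z*(-5 - 3*I) + 15*I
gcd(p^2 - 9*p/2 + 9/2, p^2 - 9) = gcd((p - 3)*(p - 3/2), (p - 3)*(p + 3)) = p - 3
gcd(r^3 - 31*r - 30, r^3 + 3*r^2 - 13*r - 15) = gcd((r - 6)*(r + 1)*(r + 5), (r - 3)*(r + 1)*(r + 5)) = r^2 + 6*r + 5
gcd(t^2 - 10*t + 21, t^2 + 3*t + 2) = 1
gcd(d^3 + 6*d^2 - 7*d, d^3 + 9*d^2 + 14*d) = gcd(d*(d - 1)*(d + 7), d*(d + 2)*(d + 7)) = d^2 + 7*d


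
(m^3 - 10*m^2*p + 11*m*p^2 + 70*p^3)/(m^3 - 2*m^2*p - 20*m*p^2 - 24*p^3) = (-m^2 + 12*m*p - 35*p^2)/(-m^2 + 4*m*p + 12*p^2)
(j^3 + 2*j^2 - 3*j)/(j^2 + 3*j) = j - 1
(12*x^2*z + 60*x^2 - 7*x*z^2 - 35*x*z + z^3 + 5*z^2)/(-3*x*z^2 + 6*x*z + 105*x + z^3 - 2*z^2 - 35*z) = (-4*x + z)/(z - 7)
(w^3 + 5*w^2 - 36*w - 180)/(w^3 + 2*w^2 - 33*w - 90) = (w + 6)/(w + 3)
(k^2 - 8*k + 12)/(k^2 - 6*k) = (k - 2)/k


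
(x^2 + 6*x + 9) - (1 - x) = x^2 + 7*x + 8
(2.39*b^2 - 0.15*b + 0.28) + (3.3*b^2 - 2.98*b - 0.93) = 5.69*b^2 - 3.13*b - 0.65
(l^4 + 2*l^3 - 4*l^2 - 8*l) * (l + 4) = l^5 + 6*l^4 + 4*l^3 - 24*l^2 - 32*l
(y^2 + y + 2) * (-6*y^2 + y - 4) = -6*y^4 - 5*y^3 - 15*y^2 - 2*y - 8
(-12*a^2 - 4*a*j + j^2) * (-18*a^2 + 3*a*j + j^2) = 216*a^4 + 36*a^3*j - 42*a^2*j^2 - a*j^3 + j^4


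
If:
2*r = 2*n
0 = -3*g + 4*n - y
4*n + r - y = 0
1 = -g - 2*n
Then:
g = 1/5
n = -3/5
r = -3/5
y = -3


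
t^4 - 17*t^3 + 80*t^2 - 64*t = t*(t - 8)^2*(t - 1)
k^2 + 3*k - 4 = (k - 1)*(k + 4)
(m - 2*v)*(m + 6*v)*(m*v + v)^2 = m^4*v^2 + 4*m^3*v^3 + 2*m^3*v^2 - 12*m^2*v^4 + 8*m^2*v^3 + m^2*v^2 - 24*m*v^4 + 4*m*v^3 - 12*v^4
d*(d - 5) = d^2 - 5*d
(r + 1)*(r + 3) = r^2 + 4*r + 3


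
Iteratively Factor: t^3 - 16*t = (t)*(t^2 - 16) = t*(t - 4)*(t + 4)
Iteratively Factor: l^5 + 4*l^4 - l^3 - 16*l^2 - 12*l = (l + 3)*(l^4 + l^3 - 4*l^2 - 4*l) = (l + 1)*(l + 3)*(l^3 - 4*l) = l*(l + 1)*(l + 3)*(l^2 - 4) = l*(l + 1)*(l + 2)*(l + 3)*(l - 2)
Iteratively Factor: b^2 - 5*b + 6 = (b - 3)*(b - 2)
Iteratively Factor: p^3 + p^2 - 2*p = (p + 2)*(p^2 - p) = (p - 1)*(p + 2)*(p)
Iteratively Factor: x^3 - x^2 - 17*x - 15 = (x + 3)*(x^2 - 4*x - 5) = (x + 1)*(x + 3)*(x - 5)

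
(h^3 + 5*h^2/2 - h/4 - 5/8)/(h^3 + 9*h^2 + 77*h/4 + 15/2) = (h - 1/2)/(h + 6)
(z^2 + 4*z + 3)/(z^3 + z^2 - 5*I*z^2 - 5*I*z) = (z + 3)/(z*(z - 5*I))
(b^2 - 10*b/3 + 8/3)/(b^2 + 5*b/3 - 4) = (b - 2)/(b + 3)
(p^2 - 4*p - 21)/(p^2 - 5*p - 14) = (p + 3)/(p + 2)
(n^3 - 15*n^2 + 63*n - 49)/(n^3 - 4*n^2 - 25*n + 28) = (n - 7)/(n + 4)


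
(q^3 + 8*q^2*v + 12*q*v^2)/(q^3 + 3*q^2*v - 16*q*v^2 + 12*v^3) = q*(q + 2*v)/(q^2 - 3*q*v + 2*v^2)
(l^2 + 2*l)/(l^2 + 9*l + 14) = l/(l + 7)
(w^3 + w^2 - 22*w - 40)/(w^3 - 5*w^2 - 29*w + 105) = (w^3 + w^2 - 22*w - 40)/(w^3 - 5*w^2 - 29*w + 105)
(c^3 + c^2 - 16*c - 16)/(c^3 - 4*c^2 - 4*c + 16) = (c^2 + 5*c + 4)/(c^2 - 4)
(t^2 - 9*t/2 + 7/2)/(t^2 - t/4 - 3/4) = 2*(2*t - 7)/(4*t + 3)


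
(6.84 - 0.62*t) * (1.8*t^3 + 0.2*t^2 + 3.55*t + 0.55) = -1.116*t^4 + 12.188*t^3 - 0.833*t^2 + 23.941*t + 3.762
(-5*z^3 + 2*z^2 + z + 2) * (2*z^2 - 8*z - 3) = -10*z^5 + 44*z^4 + z^3 - 10*z^2 - 19*z - 6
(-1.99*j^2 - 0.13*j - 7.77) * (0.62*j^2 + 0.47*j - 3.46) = -1.2338*j^4 - 1.0159*j^3 + 2.0069*j^2 - 3.2021*j + 26.8842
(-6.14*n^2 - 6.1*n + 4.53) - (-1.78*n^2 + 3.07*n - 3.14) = -4.36*n^2 - 9.17*n + 7.67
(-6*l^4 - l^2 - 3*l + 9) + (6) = -6*l^4 - l^2 - 3*l + 15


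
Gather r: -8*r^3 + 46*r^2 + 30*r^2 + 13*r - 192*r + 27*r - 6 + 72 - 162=-8*r^3 + 76*r^2 - 152*r - 96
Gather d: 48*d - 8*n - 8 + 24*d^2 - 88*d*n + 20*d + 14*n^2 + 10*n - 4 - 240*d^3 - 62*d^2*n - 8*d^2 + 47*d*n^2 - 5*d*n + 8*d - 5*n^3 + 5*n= -240*d^3 + d^2*(16 - 62*n) + d*(47*n^2 - 93*n + 76) - 5*n^3 + 14*n^2 + 7*n - 12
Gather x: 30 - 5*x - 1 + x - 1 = 28 - 4*x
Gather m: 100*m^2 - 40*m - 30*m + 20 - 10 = 100*m^2 - 70*m + 10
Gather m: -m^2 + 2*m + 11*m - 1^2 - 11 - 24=-m^2 + 13*m - 36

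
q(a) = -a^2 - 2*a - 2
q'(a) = -2*a - 2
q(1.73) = -8.45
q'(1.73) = -5.46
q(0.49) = -3.22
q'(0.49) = -2.98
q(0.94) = -4.76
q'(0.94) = -3.88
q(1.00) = -5.00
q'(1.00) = -4.00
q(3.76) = -23.66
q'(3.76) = -9.52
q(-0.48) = -1.27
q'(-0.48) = -1.04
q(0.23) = -2.51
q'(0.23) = -2.46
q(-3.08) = -5.33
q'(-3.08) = 4.16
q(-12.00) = -122.00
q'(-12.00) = 22.00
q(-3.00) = -5.00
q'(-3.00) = 4.00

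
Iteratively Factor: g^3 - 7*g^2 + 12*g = (g - 4)*(g^2 - 3*g) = (g - 4)*(g - 3)*(g)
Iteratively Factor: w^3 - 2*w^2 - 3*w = (w)*(w^2 - 2*w - 3) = w*(w + 1)*(w - 3)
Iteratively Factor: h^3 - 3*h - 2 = (h + 1)*(h^2 - h - 2) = (h - 2)*(h + 1)*(h + 1)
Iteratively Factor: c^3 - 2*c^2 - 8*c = (c)*(c^2 - 2*c - 8) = c*(c - 4)*(c + 2)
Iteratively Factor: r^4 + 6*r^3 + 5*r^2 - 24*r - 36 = (r - 2)*(r^3 + 8*r^2 + 21*r + 18) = (r - 2)*(r + 3)*(r^2 + 5*r + 6) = (r - 2)*(r + 2)*(r + 3)*(r + 3)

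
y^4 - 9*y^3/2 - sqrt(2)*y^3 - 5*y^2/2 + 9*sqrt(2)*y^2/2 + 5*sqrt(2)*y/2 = y*(y - 5)*(y + 1/2)*(y - sqrt(2))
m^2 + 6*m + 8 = (m + 2)*(m + 4)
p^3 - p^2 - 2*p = p*(p - 2)*(p + 1)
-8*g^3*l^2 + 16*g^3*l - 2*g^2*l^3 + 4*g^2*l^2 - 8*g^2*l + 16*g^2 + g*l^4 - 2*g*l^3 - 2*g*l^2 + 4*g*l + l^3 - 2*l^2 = (-4*g + l)*(2*g + l)*(l - 2)*(g*l + 1)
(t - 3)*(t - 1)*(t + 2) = t^3 - 2*t^2 - 5*t + 6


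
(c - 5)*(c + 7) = c^2 + 2*c - 35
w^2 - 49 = (w - 7)*(w + 7)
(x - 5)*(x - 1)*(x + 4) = x^3 - 2*x^2 - 19*x + 20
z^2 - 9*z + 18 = (z - 6)*(z - 3)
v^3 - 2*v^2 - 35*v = v*(v - 7)*(v + 5)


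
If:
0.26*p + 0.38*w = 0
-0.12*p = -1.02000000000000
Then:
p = 8.50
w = -5.82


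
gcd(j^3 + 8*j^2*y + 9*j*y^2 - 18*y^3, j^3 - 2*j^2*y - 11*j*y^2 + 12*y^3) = -j^2 - 2*j*y + 3*y^2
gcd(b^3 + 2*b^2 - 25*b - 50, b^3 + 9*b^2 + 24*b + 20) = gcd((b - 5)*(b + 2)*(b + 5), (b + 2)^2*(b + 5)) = b^2 + 7*b + 10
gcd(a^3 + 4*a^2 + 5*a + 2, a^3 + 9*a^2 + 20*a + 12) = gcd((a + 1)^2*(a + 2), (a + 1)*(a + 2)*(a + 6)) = a^2 + 3*a + 2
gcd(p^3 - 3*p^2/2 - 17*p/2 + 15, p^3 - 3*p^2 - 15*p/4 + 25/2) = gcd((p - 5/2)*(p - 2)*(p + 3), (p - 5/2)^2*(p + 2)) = p - 5/2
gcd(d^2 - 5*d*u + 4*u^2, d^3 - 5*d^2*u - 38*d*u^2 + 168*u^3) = -d + 4*u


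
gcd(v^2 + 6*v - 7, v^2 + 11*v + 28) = v + 7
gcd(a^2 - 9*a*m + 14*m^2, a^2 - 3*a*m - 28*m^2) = a - 7*m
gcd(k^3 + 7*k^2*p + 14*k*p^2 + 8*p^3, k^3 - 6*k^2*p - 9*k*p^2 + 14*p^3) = k + 2*p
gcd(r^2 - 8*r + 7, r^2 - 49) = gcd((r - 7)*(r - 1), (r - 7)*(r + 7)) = r - 7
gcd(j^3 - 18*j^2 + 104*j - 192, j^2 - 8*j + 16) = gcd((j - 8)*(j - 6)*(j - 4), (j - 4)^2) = j - 4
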